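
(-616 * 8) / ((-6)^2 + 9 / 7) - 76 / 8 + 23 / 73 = -5386417 / 38106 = -141.35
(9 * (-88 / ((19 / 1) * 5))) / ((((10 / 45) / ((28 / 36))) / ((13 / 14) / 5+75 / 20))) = -2871 / 25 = -114.84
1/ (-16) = -1/ 16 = -0.06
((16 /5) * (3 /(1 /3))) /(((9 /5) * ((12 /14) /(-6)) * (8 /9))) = -126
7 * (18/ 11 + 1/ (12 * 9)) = 13685/ 1188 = 11.52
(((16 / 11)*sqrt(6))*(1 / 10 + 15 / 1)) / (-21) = -1208*sqrt(6) / 1155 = -2.56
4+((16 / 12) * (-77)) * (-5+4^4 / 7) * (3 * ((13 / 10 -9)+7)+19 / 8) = -26621 / 30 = -887.37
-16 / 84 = -4 / 21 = -0.19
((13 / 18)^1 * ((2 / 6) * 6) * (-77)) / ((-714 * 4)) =143 / 3672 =0.04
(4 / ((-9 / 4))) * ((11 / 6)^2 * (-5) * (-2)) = -4840 / 81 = -59.75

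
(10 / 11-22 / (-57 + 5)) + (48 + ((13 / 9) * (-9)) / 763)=10761449 / 218218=49.32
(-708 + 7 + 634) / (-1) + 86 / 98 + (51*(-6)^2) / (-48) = 5807 / 196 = 29.63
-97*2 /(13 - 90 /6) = 97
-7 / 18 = -0.39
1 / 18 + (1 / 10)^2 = 59 / 900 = 0.07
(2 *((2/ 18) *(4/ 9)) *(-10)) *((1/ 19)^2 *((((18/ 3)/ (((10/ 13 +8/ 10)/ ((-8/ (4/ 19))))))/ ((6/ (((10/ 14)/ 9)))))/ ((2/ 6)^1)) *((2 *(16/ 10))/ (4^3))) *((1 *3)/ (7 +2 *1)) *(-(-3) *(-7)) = -0.01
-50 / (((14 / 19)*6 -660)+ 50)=475 / 5753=0.08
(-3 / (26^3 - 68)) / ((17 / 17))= -1 / 5836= -0.00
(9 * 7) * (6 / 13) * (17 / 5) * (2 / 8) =3213 / 130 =24.72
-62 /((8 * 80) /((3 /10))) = -93 /3200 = -0.03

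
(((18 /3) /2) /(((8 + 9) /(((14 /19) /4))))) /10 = 21 /6460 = 0.00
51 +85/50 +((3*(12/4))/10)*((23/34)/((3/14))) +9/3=4976/85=58.54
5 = 5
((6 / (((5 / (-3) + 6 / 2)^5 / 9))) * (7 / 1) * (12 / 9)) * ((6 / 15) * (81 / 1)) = 1240029 / 320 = 3875.09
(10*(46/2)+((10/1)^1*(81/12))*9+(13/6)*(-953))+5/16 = -58897/48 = -1227.02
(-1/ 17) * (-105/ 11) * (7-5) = 210/ 187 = 1.12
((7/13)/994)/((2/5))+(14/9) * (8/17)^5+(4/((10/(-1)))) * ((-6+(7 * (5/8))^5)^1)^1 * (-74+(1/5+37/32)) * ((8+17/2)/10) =236718750326818347360047/3091923494240256000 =76560.35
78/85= 0.92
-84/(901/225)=-18900/901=-20.98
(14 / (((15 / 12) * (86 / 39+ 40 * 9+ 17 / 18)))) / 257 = 0.00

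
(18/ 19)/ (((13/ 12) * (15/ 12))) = 864/ 1235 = 0.70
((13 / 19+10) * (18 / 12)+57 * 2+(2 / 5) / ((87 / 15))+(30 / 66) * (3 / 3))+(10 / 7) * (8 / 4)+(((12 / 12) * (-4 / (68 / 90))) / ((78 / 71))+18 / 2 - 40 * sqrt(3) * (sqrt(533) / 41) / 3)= 2580150511 / 18752734 - 40 * sqrt(1599) / 123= 124.58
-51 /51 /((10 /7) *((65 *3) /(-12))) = 14 /325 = 0.04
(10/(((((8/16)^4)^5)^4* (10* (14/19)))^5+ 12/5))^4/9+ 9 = 12053617659173216539449362600091603093030896672457383906466557863264163542960519934389035954855416621147613930764915528015771786752079834405464206827852591221549798605355617544231589433366778615577230647319700401563909432706076158451810228407330055736794178490640508430329473961540360145000562539070207662189386781809023241613120583320892546866760822433711267033085677457006775119638021231918595932200085041040945427868440748495925992111240178539996599725079295069447568739647373334285200540803000031441/283682632554406463498131289822797892815213001562835680083425842395623099156562445424270159619196852849501451547599735013228233874613626191276231246467510774682401955314086897948767421885826961751553651505162987872737998552621362029159491930253098738092605696334420675026641706364100521977662856127563384004969710194750868485054443386275674650783137643001425282828188707431849069431219629409488969832602906287810955321551617396088985962240171976147722078274507397950172145965334726575709928872155559049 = 42.49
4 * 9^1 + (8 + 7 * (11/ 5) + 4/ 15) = 179/ 3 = 59.67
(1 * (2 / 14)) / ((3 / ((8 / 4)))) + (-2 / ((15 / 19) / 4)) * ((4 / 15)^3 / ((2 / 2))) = -34346 / 354375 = -0.10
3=3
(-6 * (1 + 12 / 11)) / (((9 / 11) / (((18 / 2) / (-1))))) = 138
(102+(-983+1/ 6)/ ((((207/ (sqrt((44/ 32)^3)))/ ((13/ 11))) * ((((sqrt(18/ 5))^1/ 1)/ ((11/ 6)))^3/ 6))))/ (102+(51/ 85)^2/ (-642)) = 181900/ 181899 - 1364728704625 * sqrt(55)/ 21080912484096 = 0.52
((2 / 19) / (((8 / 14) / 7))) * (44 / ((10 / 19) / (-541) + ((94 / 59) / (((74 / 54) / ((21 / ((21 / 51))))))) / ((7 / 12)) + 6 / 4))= 1620336116 / 2945704675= 0.55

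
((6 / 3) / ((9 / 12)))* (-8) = -64 / 3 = -21.33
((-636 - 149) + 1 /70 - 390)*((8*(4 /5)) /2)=-657992 /175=-3759.95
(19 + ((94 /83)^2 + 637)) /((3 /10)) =15093400 /6889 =2190.94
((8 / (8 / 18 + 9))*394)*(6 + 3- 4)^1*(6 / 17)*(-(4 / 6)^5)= -201728 / 2601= -77.56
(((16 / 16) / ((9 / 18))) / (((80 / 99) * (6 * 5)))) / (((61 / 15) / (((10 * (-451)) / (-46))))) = 44649 / 22448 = 1.99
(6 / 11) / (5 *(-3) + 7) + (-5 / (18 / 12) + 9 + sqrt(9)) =1135 / 132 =8.60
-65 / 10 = -13 / 2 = -6.50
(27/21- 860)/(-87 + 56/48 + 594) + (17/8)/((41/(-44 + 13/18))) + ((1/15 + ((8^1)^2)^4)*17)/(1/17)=74508479511624671/15366960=4848615439.33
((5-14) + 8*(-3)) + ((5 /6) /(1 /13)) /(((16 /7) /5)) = -893 /96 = -9.30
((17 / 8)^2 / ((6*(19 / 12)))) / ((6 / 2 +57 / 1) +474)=289 / 324672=0.00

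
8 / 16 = 1 / 2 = 0.50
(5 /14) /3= 5 /42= 0.12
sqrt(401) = 20.02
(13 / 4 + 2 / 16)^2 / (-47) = -729 / 3008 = -0.24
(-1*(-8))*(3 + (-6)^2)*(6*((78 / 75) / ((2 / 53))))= 1289808 / 25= 51592.32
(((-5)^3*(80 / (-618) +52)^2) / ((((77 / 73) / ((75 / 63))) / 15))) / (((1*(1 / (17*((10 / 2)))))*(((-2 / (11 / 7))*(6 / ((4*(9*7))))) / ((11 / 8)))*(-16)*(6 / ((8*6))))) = -17123525382734375 / 1559523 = -10979976173.95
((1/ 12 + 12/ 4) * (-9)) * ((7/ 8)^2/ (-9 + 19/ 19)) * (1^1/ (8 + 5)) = 5439/ 26624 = 0.20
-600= -600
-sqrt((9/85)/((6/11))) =-0.44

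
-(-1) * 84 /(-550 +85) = -28 /155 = -0.18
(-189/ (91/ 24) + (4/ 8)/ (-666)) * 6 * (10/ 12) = -4315745/ 17316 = -249.23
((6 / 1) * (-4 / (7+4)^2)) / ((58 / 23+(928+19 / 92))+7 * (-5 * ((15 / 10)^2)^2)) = -0.00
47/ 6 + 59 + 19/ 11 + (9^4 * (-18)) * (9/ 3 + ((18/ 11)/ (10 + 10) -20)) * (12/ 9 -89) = -57802216789/ 330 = -175158232.69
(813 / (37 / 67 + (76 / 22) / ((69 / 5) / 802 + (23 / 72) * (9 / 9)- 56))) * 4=19259021902164 / 2902932767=6634.33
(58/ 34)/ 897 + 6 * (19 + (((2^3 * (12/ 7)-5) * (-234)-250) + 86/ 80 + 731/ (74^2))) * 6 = -119362326826891/ 1461311670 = -81681.64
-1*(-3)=3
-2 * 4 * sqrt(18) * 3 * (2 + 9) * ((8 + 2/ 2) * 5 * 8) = -285120 * sqrt(2) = -403220.57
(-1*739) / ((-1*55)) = 739 / 55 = 13.44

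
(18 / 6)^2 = 9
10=10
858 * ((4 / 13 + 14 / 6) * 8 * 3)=54384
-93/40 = -2.32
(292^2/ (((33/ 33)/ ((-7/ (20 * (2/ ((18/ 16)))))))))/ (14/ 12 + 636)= -1007181/ 38230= -26.35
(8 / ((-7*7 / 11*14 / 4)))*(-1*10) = 1760 / 343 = 5.13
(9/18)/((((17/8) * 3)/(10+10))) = 80/51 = 1.57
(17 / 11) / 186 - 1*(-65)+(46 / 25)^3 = 2277383831 / 31968750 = 71.24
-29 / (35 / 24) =-696 / 35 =-19.89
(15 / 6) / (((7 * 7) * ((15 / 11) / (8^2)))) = 352 / 147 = 2.39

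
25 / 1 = 25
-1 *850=-850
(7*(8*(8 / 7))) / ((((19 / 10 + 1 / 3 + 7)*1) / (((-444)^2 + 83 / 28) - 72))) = 2648580000 / 1939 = 1365951.52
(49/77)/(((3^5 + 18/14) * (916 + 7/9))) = 49/17244590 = 0.00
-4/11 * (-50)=200/11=18.18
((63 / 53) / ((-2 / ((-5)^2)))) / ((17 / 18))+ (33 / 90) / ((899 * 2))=-764589589 / 48599940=-15.73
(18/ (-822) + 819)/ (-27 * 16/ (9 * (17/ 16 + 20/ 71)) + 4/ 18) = -256994100/ 11135771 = -23.08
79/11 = 7.18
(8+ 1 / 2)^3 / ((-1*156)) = -4913 / 1248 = -3.94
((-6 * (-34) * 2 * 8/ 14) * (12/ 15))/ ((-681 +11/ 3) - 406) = -9792/ 56875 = -0.17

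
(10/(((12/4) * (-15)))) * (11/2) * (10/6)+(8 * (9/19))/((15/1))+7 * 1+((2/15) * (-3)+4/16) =51973/10260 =5.07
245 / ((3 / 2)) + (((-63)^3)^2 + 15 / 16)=62523502373.27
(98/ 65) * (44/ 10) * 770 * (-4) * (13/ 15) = -1328096/ 75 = -17707.95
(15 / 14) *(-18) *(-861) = 16605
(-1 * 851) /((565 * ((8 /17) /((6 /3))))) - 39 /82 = -637217 /92660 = -6.88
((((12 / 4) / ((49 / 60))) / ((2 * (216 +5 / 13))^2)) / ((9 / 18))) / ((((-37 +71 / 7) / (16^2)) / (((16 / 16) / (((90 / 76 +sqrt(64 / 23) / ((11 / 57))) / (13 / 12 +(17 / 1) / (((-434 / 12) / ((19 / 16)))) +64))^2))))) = -26067371665635783979668234920 / 1182356899575222786955458302601 +487289461659330036615251200 * sqrt(23) / 394118966525074262318486100867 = -0.02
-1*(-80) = 80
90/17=5.29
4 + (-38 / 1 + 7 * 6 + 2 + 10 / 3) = 40 / 3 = 13.33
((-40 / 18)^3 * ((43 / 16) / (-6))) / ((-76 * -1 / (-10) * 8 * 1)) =-0.08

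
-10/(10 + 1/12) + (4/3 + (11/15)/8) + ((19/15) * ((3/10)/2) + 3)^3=3980297839/121000000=32.90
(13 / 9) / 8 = 0.18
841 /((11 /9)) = 7569 /11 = 688.09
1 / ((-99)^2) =1 / 9801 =0.00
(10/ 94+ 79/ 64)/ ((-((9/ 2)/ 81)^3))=-2940057/ 376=-7819.30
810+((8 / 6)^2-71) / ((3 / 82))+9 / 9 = -29189 / 27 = -1081.07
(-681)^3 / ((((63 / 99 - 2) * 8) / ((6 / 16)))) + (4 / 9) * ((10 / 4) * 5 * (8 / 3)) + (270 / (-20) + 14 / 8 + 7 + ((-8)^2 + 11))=93799643537 / 8640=10856440.22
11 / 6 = 1.83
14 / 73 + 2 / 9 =272 / 657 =0.41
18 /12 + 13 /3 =35 /6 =5.83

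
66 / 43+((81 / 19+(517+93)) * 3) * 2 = 3012372 / 817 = 3687.11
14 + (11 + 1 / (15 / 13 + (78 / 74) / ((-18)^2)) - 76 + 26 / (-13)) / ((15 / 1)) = 1729507 / 180327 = 9.59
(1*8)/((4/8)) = 16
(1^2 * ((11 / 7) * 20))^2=48400 / 49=987.76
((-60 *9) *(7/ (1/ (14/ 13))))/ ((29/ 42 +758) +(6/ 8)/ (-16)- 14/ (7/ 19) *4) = -71124480/ 10599277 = -6.71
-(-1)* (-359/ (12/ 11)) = -3949/ 12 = -329.08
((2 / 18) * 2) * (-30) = -20 / 3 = -6.67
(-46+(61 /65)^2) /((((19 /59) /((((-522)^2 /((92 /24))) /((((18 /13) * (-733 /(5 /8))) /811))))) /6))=621359367677541 /20820865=29843110.15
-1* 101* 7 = -707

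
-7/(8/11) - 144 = -1229/8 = -153.62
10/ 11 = 0.91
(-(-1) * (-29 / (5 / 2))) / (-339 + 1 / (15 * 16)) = 2784 / 81359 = 0.03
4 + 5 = 9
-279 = -279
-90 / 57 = -30 / 19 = -1.58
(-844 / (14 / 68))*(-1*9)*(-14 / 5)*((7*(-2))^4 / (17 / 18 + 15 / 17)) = -6071939532288 / 2795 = -2172429170.76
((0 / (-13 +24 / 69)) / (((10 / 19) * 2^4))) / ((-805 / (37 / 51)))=0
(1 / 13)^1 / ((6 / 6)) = 1 / 13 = 0.08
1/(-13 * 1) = -1/13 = -0.08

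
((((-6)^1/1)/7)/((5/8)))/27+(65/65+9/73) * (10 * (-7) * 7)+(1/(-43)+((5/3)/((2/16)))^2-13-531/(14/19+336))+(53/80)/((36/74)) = -159440961625/413142624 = -385.92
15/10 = 1.50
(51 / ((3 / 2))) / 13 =34 / 13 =2.62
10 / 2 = 5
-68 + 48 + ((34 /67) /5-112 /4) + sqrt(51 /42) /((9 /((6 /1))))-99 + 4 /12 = -147298 /1005 + sqrt(238) /21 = -145.83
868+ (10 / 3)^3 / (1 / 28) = 51436 / 27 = 1905.04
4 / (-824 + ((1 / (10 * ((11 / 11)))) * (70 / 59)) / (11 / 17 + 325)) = -1306496 / 269138057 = -0.00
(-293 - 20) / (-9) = 313 / 9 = 34.78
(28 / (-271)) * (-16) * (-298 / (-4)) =33376 / 271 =123.16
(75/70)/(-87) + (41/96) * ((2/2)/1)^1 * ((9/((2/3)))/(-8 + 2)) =-25289/25984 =-0.97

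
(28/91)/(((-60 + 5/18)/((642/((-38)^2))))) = -11556/5044975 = -0.00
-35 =-35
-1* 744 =-744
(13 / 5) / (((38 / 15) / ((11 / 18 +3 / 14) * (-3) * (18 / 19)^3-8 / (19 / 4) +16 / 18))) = -8147516 / 2736741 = -2.98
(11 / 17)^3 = 1331 / 4913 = 0.27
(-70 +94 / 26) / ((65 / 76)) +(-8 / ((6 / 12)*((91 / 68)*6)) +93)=237577 / 17745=13.39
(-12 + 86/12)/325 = -29/1950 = -0.01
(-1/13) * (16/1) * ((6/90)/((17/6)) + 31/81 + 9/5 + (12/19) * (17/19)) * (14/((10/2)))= -308588224/32311305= -9.55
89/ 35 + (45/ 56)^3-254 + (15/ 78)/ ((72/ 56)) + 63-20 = -21347245091/ 102735360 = -207.79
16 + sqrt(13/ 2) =18.55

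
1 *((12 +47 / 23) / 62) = 323 / 1426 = 0.23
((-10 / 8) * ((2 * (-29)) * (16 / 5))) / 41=232 / 41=5.66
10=10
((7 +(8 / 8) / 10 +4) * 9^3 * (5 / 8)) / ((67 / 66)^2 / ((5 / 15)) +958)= 5.26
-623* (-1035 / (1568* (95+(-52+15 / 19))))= 1750185 / 186368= 9.39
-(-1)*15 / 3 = 5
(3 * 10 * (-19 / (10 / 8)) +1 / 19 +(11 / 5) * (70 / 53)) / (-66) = 152071 / 22154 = 6.86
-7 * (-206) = 1442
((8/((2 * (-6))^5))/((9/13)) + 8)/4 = 2239475/1119744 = 2.00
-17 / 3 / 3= -1.89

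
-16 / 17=-0.94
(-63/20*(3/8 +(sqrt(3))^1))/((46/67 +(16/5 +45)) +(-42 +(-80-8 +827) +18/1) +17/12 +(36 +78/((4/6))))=-12663*sqrt(3)/3691579-37989/29532632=-0.01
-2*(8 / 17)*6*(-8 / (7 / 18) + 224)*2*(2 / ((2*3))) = -91136 / 119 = -765.85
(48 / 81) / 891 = 16 / 24057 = 0.00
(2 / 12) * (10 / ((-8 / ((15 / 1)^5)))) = -1265625 / 8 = -158203.12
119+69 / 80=9589 / 80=119.86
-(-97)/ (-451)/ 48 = -97/ 21648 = -0.00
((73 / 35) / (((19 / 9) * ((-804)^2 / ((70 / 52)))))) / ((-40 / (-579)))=42267 / 1419242240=0.00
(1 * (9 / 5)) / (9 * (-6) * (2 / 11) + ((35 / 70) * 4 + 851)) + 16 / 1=742099 / 46375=16.00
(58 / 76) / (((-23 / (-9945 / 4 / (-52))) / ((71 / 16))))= -1575135 / 223744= -7.04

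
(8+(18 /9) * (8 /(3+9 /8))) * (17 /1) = 6664 /33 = 201.94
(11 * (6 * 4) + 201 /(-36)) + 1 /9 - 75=6607 /36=183.53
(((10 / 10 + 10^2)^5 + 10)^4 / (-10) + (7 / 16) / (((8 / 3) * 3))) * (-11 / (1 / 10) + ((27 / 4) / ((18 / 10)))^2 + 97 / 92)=115775477682101548642667500000000000000000.00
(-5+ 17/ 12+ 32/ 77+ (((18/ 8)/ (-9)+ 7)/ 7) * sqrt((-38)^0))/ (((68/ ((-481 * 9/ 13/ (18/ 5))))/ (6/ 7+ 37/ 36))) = 44728375/ 7916832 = 5.65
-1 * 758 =-758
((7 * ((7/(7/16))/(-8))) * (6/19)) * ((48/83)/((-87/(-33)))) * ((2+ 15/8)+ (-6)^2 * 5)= -178.32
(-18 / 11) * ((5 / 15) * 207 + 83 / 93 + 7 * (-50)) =156300 / 341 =458.36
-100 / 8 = -25 / 2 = -12.50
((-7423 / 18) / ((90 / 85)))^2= 15924168481 / 104976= 151693.42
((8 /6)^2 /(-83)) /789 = -16 /589383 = -0.00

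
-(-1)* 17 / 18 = 17 / 18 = 0.94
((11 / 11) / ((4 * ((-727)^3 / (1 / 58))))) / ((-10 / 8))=0.00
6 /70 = 3 /35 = 0.09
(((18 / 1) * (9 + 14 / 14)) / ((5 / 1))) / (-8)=-9 / 2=-4.50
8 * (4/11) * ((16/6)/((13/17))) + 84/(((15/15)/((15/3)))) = 184532/429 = 430.14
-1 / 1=-1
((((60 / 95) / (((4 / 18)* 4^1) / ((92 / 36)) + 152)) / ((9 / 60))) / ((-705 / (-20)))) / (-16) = -115 / 2346804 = -0.00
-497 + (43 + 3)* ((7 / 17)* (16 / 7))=-7713 / 17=-453.71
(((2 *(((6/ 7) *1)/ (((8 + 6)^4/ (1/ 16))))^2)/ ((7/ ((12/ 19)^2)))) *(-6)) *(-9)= 2187/ 182736628281088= 0.00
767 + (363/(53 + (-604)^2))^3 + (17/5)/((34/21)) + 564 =23983351000725469087/17990661616313670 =1333.10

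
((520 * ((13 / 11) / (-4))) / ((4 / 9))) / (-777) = 2535 / 5698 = 0.44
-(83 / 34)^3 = -571787 / 39304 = -14.55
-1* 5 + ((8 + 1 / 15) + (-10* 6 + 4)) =-794 / 15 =-52.93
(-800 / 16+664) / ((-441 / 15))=-3070 / 147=-20.88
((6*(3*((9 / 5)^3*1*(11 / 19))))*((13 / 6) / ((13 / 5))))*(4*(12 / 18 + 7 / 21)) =202.59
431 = 431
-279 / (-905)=279 / 905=0.31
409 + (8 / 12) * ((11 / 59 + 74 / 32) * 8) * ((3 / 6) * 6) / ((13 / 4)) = 323139 / 767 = 421.30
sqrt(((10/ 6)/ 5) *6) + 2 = sqrt(2) + 2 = 3.41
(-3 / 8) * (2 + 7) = -27 / 8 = -3.38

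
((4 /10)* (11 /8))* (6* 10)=33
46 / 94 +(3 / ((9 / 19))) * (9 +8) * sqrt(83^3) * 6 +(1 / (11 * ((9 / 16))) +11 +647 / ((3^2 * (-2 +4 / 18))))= -2143099 / 74448 +53618 * sqrt(83)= 488454.44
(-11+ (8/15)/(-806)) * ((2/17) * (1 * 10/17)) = -265996/349401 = -0.76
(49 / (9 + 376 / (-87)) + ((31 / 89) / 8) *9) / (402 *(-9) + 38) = -3148809 / 1037426720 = -0.00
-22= -22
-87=-87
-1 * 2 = -2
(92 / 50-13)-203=-214.16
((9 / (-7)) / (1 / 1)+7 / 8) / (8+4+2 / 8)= -23 / 686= -0.03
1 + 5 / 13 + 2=44 / 13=3.38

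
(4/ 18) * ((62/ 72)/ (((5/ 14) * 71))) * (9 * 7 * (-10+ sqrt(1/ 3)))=-3038/ 639+ 1519 * sqrt(3)/ 9585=-4.48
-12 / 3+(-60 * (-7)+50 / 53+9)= 22575 / 53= 425.94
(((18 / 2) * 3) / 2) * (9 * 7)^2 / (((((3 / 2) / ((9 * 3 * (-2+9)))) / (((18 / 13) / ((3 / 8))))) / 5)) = 1620304560 / 13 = 124638812.31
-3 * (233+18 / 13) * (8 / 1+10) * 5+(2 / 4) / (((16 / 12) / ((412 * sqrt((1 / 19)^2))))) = -31258203 / 494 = -63275.71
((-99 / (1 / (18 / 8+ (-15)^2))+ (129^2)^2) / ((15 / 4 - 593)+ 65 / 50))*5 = -27690038325 / 11759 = -2354795.33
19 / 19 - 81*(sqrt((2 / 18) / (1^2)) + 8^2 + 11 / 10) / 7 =-52931 / 70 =-756.16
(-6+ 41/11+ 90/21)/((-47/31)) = -1.33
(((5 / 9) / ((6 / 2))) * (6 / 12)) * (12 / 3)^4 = 640 / 27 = 23.70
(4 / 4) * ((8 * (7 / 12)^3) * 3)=343 / 72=4.76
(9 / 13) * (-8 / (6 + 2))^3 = -9 / 13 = -0.69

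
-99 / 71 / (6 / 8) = -132 / 71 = -1.86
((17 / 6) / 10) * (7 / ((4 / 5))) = 119 / 48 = 2.48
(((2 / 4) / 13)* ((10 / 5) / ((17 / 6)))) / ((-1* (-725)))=6 / 160225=0.00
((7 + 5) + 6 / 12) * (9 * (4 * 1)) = 450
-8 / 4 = -2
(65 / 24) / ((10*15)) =13 / 720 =0.02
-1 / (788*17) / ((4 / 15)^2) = -225 / 214336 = -0.00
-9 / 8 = -1.12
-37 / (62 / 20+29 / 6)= -4.66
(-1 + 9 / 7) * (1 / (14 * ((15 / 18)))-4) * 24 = -6576 / 245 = -26.84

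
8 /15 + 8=128 /15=8.53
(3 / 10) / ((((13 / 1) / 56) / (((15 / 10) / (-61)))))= -126 / 3965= -0.03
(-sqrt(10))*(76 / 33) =-76*sqrt(10) / 33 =-7.28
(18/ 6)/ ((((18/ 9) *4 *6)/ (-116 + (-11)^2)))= 5/ 16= 0.31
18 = 18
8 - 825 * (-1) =833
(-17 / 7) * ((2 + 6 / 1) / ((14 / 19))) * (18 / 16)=-2907 / 98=-29.66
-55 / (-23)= 55 / 23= 2.39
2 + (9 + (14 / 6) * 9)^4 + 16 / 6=2430014 / 3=810004.67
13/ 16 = 0.81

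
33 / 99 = 1 / 3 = 0.33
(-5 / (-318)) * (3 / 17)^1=5 / 1802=0.00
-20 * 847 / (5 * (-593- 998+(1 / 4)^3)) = 216832 / 101823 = 2.13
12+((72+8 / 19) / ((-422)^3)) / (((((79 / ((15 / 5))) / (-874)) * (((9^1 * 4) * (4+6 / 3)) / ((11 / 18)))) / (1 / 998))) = 1439796982572367 / 119983081880124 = 12.00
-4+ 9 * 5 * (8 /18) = 16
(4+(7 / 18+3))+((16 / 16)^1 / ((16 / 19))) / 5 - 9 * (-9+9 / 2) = 34651 / 720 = 48.13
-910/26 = -35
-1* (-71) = 71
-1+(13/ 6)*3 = 11/ 2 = 5.50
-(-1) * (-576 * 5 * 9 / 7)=-25920 / 7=-3702.86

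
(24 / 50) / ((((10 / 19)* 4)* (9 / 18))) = 57 / 125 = 0.46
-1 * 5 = -5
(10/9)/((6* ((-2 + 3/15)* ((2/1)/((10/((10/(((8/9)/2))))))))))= -50/2187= -0.02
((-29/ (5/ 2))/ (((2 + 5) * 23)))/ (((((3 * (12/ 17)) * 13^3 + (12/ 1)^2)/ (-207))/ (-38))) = -9367/ 79275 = -0.12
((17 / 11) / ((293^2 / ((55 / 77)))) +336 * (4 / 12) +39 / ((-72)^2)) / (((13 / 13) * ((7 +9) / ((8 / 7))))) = 1279431230657 / 159918143616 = 8.00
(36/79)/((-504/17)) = -17/1106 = -0.02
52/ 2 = 26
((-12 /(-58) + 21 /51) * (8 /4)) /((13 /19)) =11590 /6409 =1.81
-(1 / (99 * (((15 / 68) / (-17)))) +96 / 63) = -7748 / 10395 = -0.75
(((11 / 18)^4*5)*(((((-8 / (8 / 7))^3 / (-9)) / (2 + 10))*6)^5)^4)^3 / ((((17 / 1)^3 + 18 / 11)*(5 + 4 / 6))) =80828418723539859700607327944655970526902298744581151561001940093519268531753141547153396173340169774792835316322845100517589775157827514613465520801212572174126641625 / 104889996020627344765935997203276502924097178361992254783422843914899170355713112460699025539072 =770601790352288610000167600000000000000000000000000000000000000000000000.00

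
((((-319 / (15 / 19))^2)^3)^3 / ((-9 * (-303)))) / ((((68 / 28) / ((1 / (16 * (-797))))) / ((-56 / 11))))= 542750843472131765289837724160124844908294691927882752333592705774379 / 109210661928498435974121093750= 4969760588279168385463777000000000000000.00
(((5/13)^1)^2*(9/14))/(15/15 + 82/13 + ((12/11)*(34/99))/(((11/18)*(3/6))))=299475/26874302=0.01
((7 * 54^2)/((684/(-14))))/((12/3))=-3969/38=-104.45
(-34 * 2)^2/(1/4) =18496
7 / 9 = 0.78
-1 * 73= -73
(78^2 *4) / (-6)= -4056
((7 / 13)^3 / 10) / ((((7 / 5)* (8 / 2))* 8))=49 / 140608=0.00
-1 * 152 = -152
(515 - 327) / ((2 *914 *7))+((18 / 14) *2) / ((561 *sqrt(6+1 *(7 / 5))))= 6 *sqrt(185) / 48433+47 / 3199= 0.02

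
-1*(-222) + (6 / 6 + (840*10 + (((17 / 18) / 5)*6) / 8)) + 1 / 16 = 2069569 / 240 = 8623.20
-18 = -18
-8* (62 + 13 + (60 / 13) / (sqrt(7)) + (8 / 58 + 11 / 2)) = -18708 / 29 - 480* sqrt(7) / 91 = -659.06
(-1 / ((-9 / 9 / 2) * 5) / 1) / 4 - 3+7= 4.10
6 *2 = 12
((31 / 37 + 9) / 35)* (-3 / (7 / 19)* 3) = -8892 / 1295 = -6.87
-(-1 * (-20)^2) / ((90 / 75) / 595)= 595000 / 3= 198333.33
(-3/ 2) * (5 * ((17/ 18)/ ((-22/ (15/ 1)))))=425/ 88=4.83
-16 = -16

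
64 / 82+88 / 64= 707 / 328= 2.16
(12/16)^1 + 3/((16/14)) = 27/8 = 3.38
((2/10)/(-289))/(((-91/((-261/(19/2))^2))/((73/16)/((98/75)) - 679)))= -3.88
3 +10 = 13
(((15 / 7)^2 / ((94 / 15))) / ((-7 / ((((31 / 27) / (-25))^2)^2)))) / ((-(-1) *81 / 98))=-0.00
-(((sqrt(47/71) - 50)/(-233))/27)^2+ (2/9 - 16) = -44334855085/2809944351+ 100 * sqrt(3337)/2809944351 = -15.78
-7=-7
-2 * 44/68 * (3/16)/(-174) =11/7888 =0.00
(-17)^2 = 289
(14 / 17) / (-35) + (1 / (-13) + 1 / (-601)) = -67816 / 664105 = -0.10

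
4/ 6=2/ 3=0.67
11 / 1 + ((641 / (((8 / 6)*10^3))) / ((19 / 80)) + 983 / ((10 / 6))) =572683 / 950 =602.82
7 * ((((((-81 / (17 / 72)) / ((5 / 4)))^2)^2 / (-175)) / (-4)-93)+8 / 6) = 222109113078747667 / 3915046875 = 56732172.10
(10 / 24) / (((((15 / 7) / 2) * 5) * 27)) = 7 / 2430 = 0.00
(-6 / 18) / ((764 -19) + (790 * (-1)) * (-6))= -1 / 16455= -0.00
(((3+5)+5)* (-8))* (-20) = 2080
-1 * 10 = -10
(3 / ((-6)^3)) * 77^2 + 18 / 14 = -81.06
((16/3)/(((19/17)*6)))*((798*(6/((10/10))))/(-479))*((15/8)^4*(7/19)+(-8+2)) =13395711/1164928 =11.50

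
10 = 10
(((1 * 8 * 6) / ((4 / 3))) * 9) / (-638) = -162 / 319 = -0.51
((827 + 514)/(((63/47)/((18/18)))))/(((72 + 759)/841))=5889523/5817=1012.47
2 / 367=0.01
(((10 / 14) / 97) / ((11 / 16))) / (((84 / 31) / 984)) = 203360 / 52283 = 3.89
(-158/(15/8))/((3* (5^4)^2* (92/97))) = -0.00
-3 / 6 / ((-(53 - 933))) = -1 / 1760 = -0.00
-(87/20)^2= -7569/400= -18.92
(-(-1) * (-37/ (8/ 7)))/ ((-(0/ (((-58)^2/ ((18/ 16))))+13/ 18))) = 2331/ 52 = 44.83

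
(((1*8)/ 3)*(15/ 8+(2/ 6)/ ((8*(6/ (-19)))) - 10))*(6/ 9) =-1189/ 81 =-14.68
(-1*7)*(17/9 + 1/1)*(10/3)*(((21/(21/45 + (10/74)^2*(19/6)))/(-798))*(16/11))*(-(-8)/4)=30665600/3116817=9.84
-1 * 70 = -70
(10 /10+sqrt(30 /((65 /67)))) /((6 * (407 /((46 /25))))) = 0.00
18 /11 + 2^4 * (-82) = -14414 /11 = -1310.36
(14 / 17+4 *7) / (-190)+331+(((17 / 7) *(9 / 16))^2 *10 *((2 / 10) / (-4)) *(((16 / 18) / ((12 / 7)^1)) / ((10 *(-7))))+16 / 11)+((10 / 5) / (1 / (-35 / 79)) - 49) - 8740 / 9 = -218234300820139 / 316884395520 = -688.69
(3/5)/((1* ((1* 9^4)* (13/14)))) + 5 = 710789/142155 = 5.00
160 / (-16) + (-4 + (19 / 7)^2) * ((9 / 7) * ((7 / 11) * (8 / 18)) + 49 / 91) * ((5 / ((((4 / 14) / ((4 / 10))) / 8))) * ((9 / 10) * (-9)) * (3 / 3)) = -126298 / 91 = -1387.89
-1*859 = -859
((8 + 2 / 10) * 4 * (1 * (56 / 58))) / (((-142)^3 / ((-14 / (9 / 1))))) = 8036 / 467073855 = 0.00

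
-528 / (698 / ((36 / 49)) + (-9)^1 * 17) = -9504 / 14347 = -0.66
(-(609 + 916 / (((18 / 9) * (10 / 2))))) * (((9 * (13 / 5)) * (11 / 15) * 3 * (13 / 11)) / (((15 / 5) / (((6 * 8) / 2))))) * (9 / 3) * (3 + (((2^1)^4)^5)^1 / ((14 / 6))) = -402257972500488 / 875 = -459723397143.41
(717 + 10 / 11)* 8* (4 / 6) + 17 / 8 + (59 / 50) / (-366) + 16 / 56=3599081863 / 939400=3831.26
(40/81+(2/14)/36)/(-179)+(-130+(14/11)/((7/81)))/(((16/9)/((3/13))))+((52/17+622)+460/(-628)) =609.36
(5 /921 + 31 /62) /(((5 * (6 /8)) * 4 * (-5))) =-931 /138150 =-0.01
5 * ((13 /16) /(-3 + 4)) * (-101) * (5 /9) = -32825 /144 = -227.95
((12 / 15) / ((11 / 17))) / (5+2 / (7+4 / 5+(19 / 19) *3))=459 / 1925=0.24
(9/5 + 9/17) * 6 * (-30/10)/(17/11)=-39204/1445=-27.13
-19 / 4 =-4.75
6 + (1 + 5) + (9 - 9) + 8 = 20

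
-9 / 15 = -3 / 5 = -0.60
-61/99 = -0.62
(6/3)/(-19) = -0.11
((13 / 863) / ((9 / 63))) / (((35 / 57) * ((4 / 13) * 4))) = 9633 / 69040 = 0.14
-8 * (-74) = 592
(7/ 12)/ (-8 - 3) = -7/ 132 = -0.05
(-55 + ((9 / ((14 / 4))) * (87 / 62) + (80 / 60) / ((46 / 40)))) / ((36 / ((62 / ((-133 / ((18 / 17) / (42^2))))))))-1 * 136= -65497382456 / 481599783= -136.00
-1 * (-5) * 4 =20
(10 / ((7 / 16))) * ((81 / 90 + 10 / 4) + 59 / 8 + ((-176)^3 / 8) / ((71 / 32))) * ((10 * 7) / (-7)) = 70201493.68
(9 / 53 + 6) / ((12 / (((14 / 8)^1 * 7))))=5341 / 848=6.30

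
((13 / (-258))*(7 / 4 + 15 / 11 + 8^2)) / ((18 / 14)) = -268723 / 102168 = -2.63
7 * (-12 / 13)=-84 / 13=-6.46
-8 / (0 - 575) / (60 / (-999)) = -666 / 2875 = -0.23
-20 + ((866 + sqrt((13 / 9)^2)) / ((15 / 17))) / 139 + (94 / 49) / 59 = -699537761 / 54249615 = -12.89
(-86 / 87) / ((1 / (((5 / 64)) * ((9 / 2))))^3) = -0.04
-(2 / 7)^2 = -4 / 49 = -0.08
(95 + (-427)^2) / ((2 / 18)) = 1641816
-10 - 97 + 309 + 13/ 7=1427/ 7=203.86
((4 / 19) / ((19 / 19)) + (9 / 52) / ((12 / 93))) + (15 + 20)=144453 / 3952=36.55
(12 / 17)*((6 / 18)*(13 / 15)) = 0.20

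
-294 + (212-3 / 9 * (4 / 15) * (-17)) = -3622 / 45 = -80.49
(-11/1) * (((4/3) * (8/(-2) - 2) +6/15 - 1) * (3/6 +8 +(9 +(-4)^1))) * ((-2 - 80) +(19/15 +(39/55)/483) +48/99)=-412495947/4025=-102483.47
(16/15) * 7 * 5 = 112/3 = 37.33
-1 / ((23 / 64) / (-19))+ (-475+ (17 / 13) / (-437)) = -2398140 / 5681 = -422.13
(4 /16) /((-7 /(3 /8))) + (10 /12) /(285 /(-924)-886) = -2629327 /183444576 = -0.01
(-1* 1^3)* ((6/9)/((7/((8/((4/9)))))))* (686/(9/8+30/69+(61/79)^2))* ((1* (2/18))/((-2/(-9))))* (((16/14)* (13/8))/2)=-208998608/825277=-253.25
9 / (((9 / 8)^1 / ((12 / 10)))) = 9.60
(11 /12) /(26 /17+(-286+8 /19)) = -3553 /1100976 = -0.00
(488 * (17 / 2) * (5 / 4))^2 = 26884225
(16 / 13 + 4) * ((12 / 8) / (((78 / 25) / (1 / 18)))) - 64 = -194263 / 3042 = -63.86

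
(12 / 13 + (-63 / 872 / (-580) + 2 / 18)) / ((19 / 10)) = 61204331 / 112430448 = 0.54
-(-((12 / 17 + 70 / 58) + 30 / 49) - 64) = 1607045 / 24157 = 66.53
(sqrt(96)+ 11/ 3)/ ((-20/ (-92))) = 253/ 15+ 92 * sqrt(6)/ 5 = 61.94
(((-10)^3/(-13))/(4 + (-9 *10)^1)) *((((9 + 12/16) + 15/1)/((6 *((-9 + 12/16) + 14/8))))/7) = 4125/50869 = 0.08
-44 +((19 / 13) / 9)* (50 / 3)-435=-476.29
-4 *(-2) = 8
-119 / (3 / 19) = -2261 / 3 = -753.67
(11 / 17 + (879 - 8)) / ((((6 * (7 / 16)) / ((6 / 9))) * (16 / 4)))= 59272 / 1071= 55.34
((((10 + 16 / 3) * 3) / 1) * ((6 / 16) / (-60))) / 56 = -23 / 4480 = -0.01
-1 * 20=-20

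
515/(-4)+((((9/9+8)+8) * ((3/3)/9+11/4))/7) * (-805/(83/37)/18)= -14375195/53784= -267.28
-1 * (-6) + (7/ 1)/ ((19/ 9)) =177/ 19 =9.32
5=5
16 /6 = 8 /3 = 2.67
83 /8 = 10.38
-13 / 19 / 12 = -13 / 228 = -0.06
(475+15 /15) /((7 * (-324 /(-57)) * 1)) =323 /27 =11.96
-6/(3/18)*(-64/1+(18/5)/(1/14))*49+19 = 24009.40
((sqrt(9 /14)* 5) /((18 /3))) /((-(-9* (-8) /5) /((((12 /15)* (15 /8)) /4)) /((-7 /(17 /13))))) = 0.09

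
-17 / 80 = -0.21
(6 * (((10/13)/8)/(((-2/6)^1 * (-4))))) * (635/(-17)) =-28575/1768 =-16.16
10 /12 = 5 /6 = 0.83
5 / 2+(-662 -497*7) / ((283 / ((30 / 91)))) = -119695 / 51506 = -2.32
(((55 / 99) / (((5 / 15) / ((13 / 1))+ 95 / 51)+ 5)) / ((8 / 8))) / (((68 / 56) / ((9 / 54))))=455 / 41103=0.01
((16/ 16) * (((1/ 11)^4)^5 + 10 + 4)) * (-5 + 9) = 37673999716223360515260/ 672749994932560009201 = 56.00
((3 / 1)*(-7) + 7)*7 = -98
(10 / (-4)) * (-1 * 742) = 1855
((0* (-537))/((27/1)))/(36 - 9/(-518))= 0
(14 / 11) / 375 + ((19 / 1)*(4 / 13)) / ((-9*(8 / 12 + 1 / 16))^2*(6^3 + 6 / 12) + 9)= 31217782 / 7764953625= 0.00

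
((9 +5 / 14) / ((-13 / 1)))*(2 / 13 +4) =-2.99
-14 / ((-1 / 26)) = 364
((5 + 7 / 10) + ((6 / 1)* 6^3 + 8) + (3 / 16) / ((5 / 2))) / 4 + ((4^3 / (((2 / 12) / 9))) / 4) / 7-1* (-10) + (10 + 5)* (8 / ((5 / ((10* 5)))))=1860177 / 1120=1660.87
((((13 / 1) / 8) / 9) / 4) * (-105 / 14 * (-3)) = 65 / 64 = 1.02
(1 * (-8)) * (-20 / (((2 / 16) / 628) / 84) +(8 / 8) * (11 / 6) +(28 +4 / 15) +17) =67522183.20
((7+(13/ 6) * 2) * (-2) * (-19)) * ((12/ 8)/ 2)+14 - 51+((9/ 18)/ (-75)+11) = 44549/ 150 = 296.99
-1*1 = -1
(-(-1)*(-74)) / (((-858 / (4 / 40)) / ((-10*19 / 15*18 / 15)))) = -1406 / 10725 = -0.13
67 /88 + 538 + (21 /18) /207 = 29442539 /54648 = 538.77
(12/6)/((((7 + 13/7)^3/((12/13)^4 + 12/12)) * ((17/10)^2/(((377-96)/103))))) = 118784818775/25327571975017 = 0.00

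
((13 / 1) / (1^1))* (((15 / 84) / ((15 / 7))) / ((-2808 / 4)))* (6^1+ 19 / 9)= -73 / 5832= -0.01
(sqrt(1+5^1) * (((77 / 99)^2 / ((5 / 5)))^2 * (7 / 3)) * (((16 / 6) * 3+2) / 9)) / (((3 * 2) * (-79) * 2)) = -84035 * sqrt(6) / 83967678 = -0.00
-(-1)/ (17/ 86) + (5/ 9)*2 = 944/ 153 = 6.17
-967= -967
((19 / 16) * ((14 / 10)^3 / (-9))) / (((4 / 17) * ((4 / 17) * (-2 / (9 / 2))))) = 1883413 / 128000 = 14.71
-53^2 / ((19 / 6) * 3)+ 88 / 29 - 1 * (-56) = -130394 / 551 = -236.65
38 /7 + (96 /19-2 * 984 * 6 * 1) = -1569070 /133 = -11797.52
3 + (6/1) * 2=15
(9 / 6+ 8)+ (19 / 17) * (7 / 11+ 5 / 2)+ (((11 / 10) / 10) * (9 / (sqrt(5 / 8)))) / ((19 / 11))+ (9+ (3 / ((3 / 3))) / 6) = 1089 * sqrt(10) / 4750+ 8417 / 374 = 23.23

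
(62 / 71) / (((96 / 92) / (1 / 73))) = 713 / 62196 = 0.01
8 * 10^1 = 80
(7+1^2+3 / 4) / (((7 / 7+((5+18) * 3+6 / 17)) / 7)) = 4165 / 4784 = 0.87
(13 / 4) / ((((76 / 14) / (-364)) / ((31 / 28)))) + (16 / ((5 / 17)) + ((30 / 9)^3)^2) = 656466691 / 554040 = 1184.87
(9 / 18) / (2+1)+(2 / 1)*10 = 121 / 6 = 20.17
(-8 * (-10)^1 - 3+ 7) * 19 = 1596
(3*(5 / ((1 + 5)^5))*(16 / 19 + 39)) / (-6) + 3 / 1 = 882679 / 295488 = 2.99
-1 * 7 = -7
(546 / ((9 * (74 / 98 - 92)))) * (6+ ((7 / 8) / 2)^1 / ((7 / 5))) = -4.20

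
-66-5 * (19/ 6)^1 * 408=-6526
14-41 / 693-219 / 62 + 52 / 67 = 11.18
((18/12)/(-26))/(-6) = 1/104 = 0.01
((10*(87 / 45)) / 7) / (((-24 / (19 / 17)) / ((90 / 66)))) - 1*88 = -1385059 / 15708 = -88.18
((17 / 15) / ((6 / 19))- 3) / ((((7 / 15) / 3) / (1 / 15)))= 53 / 210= 0.25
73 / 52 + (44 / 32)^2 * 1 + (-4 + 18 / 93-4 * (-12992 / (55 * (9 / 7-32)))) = -9538659717 / 304990400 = -31.28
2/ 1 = 2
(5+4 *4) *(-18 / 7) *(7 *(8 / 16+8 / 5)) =-3969 / 5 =-793.80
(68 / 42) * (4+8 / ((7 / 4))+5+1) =1156 / 49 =23.59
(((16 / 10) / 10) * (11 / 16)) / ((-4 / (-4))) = 11 / 100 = 0.11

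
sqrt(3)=1.73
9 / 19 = 0.47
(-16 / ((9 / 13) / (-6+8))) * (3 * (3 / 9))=-416 / 9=-46.22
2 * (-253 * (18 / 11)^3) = -268272 / 121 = -2217.12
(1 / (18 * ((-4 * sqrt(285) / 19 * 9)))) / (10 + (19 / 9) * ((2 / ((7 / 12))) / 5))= -0.00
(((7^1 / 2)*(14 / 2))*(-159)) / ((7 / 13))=-14469 / 2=-7234.50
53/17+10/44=1251/374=3.34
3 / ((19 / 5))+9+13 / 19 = 199 / 19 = 10.47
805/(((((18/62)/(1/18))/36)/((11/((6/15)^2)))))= 6862625/18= 381256.94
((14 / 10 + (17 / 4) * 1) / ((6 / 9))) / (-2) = -339 / 80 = -4.24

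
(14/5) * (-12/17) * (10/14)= -24/17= -1.41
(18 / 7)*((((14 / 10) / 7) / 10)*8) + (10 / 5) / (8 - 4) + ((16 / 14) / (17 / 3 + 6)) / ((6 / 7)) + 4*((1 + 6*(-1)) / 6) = -2423 / 1050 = -2.31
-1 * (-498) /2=249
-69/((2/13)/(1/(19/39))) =-34983/38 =-920.61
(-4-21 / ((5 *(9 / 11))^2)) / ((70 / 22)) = -39017 / 23625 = -1.65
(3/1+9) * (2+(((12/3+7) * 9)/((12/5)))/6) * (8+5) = 2769/2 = 1384.50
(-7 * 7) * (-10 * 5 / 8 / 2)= 1225 / 8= 153.12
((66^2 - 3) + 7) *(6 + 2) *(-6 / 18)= -34880 / 3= -11626.67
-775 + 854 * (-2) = -2483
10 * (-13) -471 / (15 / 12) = -2534 / 5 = -506.80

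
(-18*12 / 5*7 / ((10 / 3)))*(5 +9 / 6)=-14742 / 25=-589.68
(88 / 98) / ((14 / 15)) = 0.96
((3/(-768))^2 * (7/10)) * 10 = 7/65536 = 0.00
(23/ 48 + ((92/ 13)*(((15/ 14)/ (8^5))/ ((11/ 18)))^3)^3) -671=-286186771220907444308102663012197386386180741823992598894857005/ 426812646220399481957089570439194486455267054958687241109504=-670.52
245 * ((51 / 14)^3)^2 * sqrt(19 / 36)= 29327146335 * sqrt(19) / 307328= 415953.21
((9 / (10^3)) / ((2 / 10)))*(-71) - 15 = -3639 / 200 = -18.20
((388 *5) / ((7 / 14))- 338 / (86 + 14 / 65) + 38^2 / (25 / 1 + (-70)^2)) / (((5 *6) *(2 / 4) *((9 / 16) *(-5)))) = -427946903704 / 4657449375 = -91.88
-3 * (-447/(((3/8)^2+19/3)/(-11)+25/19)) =4891968/2653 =1843.94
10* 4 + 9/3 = 43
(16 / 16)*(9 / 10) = 9 / 10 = 0.90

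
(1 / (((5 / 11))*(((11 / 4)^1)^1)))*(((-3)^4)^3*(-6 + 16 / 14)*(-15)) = 30975418.29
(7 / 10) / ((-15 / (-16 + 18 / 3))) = 7 / 15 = 0.47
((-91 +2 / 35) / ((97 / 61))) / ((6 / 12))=-388326 / 3395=-114.38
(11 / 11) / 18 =1 / 18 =0.06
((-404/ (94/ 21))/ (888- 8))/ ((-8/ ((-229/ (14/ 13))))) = -902031/ 330880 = -2.73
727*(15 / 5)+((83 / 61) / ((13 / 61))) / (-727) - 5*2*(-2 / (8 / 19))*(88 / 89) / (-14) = 12821864814 / 5887973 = 2177.64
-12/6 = -2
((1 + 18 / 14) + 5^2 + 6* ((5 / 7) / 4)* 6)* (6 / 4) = 354 / 7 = 50.57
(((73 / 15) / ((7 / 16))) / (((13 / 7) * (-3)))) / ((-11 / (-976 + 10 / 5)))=-1137632 / 6435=-176.79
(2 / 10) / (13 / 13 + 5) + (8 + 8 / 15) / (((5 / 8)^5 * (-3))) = -8379233 / 281250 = -29.79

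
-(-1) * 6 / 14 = 0.43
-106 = -106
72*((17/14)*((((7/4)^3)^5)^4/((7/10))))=7931361703383915805540285126611135180732906357133485/166153499473114484112975882535043072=47735146888478866.23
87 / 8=10.88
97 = 97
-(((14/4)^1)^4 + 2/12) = -7211/48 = -150.23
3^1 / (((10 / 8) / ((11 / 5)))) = 132 / 25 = 5.28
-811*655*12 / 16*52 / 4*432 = -2237435460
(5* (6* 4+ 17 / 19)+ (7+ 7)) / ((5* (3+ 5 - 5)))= 877 / 95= 9.23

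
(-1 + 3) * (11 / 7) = 22 / 7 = 3.14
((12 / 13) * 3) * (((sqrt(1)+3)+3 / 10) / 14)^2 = 16641 / 63700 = 0.26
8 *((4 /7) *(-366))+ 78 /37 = -432798 /259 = -1671.03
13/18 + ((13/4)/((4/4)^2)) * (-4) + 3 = -167/18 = -9.28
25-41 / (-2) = 91 / 2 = 45.50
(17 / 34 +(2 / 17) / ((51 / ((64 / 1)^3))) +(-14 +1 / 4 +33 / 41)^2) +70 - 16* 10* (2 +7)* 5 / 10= 122.79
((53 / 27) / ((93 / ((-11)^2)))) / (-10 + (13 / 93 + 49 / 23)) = -147499 / 446418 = -0.33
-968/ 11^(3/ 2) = -8 * sqrt(11) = -26.53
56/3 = 18.67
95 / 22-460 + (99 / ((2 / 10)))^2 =5380525 / 22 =244569.32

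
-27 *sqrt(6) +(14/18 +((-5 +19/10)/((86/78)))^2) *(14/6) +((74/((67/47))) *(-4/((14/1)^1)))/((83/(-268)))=197671582943/2900526300- 27 *sqrt(6)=2.01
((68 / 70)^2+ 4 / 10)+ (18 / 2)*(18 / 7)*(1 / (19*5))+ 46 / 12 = 756989 / 139650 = 5.42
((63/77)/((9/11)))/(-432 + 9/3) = -0.00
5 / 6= 0.83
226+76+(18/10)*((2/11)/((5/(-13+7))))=82942/275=301.61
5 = 5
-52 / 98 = -26 / 49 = -0.53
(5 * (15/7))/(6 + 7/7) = 1.53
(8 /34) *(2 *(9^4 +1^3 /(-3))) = 157456 /51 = 3087.37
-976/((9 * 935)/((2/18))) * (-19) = 18544/75735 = 0.24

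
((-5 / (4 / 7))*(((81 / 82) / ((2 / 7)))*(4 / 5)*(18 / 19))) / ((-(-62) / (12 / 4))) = -107163 / 96596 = -1.11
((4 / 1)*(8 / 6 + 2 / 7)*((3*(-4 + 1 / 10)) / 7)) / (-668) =663 / 40915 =0.02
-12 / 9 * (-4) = 16 / 3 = 5.33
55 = 55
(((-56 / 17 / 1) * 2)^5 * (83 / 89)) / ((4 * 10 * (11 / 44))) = -731371798528 / 631836365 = -1157.53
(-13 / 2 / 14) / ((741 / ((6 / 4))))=-1 / 1064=-0.00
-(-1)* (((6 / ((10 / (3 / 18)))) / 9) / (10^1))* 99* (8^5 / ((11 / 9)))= 73728 / 25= 2949.12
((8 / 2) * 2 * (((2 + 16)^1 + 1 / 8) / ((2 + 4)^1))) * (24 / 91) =580 / 91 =6.37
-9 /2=-4.50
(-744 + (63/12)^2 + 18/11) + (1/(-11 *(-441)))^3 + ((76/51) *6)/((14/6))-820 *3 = -98458848456984205/31050080317872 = -3170.97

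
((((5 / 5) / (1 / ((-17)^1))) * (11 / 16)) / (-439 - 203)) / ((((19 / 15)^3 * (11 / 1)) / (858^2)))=3519784125 / 5871304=599.49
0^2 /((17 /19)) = 0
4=4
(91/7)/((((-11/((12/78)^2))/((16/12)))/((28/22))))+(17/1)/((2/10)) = 400891/4719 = 84.95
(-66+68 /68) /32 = -65 /32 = -2.03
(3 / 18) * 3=0.50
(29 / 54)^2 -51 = -50.71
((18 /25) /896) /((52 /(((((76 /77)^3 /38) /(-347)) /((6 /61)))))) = -66063 /5766377016400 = -0.00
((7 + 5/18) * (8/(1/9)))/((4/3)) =393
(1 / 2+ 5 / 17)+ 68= 2339 / 34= 68.79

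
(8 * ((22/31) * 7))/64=77/124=0.62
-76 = -76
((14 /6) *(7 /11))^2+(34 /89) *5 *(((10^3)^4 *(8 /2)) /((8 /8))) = 740520000000213689 /96921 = 7640449438204.45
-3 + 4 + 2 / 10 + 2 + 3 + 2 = 8.20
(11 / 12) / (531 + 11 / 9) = 33 / 19160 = 0.00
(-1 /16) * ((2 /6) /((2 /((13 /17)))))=-13 /1632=-0.01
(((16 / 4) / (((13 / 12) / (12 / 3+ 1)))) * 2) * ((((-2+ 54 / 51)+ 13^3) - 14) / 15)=1187040 / 221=5371.22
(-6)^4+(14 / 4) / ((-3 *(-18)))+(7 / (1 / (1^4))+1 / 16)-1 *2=562087 / 432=1301.13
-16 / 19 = -0.84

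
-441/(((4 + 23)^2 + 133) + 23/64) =-9408/18397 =-0.51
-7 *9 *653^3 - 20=-17542039871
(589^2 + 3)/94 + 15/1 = 174167/47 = 3705.68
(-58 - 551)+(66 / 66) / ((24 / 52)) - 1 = -3647 / 6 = -607.83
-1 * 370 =-370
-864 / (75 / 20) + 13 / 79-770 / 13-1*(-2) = -1476139 / 5135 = -287.47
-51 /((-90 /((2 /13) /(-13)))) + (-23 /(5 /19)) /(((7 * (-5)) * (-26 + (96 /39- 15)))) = -1059454 /14817075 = -0.07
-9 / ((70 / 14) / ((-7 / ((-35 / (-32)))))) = 288 / 25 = 11.52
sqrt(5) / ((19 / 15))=15 * sqrt(5) / 19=1.77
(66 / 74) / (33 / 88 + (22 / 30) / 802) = 1587960 / 669293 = 2.37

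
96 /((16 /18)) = 108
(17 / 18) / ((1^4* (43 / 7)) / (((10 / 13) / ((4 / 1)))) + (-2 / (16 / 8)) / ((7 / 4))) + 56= 1107379 / 19764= 56.03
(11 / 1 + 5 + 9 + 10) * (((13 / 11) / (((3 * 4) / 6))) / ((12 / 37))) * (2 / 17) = 16835 / 2244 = 7.50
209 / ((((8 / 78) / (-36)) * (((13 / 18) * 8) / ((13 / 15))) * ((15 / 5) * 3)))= -1222.65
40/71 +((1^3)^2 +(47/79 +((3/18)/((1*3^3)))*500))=2382836/454329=5.24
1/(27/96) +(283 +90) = 3389/9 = 376.56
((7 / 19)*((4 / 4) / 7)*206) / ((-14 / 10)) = -7.74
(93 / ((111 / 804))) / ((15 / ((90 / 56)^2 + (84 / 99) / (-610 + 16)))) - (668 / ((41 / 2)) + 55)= 412993547033 / 14570754660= 28.34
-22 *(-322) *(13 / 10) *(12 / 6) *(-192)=-17681664 / 5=-3536332.80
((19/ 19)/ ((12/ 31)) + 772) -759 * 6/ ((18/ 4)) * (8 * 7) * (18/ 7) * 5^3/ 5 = -3642425.42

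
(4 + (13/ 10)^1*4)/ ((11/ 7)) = 322/ 55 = 5.85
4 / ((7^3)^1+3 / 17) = 34 / 2917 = 0.01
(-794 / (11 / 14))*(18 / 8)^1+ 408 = -20523 / 11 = -1865.73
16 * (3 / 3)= 16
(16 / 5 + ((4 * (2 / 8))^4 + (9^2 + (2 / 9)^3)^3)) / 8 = 514941133560617 / 7748409780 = 66457.65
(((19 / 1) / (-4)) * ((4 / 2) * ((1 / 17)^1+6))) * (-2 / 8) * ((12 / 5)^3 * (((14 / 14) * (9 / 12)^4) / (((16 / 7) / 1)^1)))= 29959713 / 1088000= 27.54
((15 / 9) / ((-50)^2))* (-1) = -1 / 1500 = -0.00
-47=-47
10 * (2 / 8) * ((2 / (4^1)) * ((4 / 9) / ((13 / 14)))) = 70 / 117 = 0.60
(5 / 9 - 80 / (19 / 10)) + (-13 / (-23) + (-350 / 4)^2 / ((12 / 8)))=39826991 / 7866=5063.18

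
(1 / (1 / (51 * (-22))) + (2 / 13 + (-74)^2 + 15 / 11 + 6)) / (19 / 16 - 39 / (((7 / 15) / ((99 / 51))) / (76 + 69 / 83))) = -14080583472 / 40234890553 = -0.35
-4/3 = -1.33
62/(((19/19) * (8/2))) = 31/2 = 15.50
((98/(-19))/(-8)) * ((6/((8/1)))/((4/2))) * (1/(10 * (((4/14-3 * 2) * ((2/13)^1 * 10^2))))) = -13377/48640000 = -0.00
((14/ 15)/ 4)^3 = 343/ 27000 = 0.01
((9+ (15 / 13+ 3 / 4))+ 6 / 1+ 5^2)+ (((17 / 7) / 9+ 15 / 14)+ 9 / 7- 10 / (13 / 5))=40.68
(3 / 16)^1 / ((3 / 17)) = 1.06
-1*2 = -2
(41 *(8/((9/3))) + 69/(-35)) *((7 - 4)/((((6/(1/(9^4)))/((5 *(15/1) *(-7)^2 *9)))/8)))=1578220/729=2164.91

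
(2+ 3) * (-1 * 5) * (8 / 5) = -40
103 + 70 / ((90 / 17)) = 1046 / 9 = 116.22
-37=-37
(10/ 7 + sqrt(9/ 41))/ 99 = 0.02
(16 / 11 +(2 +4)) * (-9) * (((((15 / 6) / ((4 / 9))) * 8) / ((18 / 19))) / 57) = -615 / 11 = -55.91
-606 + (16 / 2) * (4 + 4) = -542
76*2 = 152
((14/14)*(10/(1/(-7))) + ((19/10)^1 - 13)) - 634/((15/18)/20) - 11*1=-153081/10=-15308.10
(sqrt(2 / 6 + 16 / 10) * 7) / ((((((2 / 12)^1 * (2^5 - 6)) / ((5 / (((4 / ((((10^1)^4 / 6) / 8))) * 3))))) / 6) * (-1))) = -4375 * sqrt(435) / 78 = -1169.84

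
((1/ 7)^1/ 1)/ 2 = 1/ 14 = 0.07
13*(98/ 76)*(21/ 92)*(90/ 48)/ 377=15435/ 811072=0.02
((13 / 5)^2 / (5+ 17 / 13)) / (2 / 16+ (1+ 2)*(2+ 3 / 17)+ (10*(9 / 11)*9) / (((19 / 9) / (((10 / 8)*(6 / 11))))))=343461404 / 9754304875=0.04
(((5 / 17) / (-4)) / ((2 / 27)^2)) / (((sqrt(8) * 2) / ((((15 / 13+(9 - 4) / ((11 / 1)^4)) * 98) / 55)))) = -245224665 * sqrt(2) / 71184542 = -4.87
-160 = -160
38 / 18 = 19 / 9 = 2.11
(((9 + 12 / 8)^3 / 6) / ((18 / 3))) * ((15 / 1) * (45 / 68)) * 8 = 694575 / 272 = 2553.58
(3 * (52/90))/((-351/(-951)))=634/135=4.70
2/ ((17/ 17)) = 2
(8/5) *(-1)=-8/5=-1.60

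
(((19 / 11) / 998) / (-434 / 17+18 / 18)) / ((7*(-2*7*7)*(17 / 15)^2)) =1425 / 17795535604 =0.00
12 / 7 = 1.71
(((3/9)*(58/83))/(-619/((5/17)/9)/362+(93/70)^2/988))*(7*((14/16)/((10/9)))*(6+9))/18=-77822592575/3805382951793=-0.02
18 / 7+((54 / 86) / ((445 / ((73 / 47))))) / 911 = 14747473107 / 5735123065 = 2.57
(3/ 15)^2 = 1/ 25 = 0.04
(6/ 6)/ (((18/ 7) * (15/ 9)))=7/ 30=0.23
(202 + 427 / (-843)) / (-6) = -169859 / 5058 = -33.58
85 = 85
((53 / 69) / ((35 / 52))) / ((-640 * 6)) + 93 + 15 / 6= 221406511 / 2318400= 95.50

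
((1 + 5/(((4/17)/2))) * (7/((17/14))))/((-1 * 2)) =-4263/34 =-125.38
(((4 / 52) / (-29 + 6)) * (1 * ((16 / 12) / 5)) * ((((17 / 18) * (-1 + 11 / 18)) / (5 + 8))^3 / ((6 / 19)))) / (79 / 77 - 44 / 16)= -0.00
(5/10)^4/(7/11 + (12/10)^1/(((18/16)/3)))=55/3376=0.02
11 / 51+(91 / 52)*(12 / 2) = 1093 / 102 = 10.72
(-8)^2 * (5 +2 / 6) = 1024 / 3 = 341.33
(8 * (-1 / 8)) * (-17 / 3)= 17 / 3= 5.67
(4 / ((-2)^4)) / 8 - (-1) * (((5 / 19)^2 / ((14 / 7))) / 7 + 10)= 811567 / 80864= 10.04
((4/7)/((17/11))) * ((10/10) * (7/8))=11/34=0.32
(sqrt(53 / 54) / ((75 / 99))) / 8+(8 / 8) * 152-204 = -51.84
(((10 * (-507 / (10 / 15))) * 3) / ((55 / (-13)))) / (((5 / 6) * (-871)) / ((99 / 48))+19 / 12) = -2135484 / 138733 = -15.39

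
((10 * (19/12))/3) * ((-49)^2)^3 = 1314922284095/18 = 73051238005.28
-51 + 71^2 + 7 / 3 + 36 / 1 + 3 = 15094 / 3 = 5031.33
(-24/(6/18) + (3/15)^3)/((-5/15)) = 26997/125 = 215.98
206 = 206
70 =70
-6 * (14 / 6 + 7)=-56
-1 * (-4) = 4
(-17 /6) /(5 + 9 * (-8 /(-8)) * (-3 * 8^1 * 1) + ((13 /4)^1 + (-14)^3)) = 34 /35421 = 0.00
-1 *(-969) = 969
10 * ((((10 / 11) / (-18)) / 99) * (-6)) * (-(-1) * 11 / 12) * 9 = 25 / 99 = 0.25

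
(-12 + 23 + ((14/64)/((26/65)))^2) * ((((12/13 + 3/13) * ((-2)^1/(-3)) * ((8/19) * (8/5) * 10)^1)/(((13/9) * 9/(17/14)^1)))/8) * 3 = 11801655/5754112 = 2.05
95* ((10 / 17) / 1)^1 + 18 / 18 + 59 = 1970 / 17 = 115.88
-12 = -12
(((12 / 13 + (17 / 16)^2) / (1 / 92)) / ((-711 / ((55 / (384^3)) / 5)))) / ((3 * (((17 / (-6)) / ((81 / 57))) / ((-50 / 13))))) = -43193425 / 1302293039284224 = -0.00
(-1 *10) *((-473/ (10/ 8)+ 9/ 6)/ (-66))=-3769/ 66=-57.11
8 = 8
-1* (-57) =57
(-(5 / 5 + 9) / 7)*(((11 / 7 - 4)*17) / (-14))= -1445 / 343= -4.21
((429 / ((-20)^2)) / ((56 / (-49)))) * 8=-3003 / 400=-7.51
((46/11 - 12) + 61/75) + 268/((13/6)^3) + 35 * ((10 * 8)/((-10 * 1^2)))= -472445863/1812525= -260.66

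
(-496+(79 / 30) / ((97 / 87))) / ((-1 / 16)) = 3830632 / 485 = 7898.21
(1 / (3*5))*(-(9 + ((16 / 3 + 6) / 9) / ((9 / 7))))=-0.67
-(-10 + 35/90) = 173/18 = 9.61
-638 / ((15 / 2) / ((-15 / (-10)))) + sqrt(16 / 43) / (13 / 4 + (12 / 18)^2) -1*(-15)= -563 / 5 + 144*sqrt(43) / 5719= -112.43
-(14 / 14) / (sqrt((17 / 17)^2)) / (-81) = 1 / 81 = 0.01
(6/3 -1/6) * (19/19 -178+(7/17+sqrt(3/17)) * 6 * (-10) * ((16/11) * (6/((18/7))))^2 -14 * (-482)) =38793481/3366 -125440 * sqrt(51)/1683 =10992.82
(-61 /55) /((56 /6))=-183 /1540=-0.12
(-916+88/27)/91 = -24644/2457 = -10.03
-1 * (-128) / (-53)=-128 / 53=-2.42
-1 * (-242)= 242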